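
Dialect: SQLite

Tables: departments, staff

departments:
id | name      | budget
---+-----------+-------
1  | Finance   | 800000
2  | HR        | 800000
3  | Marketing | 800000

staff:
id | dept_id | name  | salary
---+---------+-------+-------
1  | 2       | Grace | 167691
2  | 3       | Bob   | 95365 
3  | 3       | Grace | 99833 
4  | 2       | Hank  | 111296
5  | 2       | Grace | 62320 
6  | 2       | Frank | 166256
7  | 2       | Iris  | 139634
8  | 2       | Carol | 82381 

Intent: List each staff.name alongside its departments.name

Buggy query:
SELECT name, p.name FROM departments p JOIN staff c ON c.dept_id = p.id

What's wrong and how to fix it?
Bug: 'name' exists in both joined tables, so the database can't tell which one is meant

Fix: Prefix ambiguous columns with the table alias

Corrected query:
SELECT c.name, p.name FROM departments p JOIN staff c ON c.dept_id = p.id

Result:
name  | name     
------+----------
Grace | HR       
Bob   | Marketing
Grace | Marketing
Hank  | HR       
Grace | HR       
Frank | HR       
Iris  | HR       
Carol | HR       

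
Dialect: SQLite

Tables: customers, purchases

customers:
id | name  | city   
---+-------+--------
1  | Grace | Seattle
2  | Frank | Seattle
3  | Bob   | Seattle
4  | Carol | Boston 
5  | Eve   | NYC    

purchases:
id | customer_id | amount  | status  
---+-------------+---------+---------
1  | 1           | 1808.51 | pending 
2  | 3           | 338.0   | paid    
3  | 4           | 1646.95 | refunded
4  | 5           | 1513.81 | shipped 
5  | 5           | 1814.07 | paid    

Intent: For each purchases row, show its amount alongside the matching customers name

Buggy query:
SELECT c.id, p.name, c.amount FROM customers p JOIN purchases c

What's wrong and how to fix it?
Bug: Missing join condition: each purchases row is matched to all customers rows instead of just its own

Fix: Specify the join condition linking the foreign key to the parent id

Corrected query:
SELECT c.id, p.name, c.amount FROM customers p JOIN purchases c ON c.customer_id = p.id

Result:
id | name  | amount 
---+-------+--------
1  | Grace | 1808.51
2  | Bob   | 338    
3  | Carol | 1646.95
4  | Eve   | 1513.81
5  | Eve   | 1814.07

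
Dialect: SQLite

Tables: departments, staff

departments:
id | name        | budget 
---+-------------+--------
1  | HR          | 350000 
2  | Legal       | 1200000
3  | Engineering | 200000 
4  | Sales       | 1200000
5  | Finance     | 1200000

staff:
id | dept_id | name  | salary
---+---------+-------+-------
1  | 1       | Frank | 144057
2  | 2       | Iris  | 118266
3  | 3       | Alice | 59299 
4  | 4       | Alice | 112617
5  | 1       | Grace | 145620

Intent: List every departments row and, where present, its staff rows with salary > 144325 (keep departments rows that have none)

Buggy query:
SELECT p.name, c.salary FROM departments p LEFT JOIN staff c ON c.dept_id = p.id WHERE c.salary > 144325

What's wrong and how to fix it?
Bug: A WHERE condition on the right-hand table after LEFT JOIN drops unmatched parents

Fix: Move the right-table condition into the ON clause so unmatched parents are kept

Corrected query:
SELECT p.name, c.salary FROM departments p LEFT JOIN staff c ON c.dept_id = p.id AND c.salary > 144325

Result:
name        | salary
------------+-------
HR          | 145620
Legal       | NULL  
Engineering | NULL  
Sales       | NULL  
Finance     | NULL  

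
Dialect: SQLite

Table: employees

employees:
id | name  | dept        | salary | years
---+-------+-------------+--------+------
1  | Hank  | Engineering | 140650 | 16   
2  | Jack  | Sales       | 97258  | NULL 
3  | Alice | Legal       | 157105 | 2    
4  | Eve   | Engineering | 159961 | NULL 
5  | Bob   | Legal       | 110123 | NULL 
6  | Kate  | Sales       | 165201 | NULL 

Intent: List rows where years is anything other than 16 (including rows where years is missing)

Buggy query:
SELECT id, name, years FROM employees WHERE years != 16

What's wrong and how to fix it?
Bug: Inequality against NULL is unknown, not true; rows with NULL are dropped

Fix: Handle NULL separately with IS NULL alongside the inequality

Corrected query:
SELECT id, name, years FROM employees WHERE years != 16 OR years IS NULL

Result:
id | name  | years
---+-------+------
2  | Jack  | NULL 
3  | Alice | 2    
4  | Eve   | NULL 
5  | Bob   | NULL 
6  | Kate  | NULL 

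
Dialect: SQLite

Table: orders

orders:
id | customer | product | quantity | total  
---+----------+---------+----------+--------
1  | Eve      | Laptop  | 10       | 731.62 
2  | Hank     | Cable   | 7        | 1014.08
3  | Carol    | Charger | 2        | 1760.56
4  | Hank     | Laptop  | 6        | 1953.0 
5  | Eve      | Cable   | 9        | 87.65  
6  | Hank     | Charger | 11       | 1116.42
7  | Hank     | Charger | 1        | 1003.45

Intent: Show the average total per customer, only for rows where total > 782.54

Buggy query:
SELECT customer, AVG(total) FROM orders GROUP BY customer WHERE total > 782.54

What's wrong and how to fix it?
Bug: WHERE cannot follow GROUP BY

Fix: Move the WHERE clause before GROUP BY

Corrected query:
SELECT customer, AVG(total) FROM orders WHERE total > 782.54 GROUP BY customer

Result:
customer | AVG(total)
---------+-----------
Carol    | 1760.56   
Hank     | 1271.7375 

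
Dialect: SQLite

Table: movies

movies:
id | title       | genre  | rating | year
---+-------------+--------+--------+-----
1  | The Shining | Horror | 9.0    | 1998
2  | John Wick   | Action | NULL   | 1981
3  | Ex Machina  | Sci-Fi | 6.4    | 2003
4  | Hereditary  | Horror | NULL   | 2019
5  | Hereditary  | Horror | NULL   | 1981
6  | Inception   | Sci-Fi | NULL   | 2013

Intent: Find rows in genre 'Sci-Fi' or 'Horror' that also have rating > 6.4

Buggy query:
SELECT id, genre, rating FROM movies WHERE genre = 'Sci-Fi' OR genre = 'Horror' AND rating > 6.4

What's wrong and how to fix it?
Bug: AND binds tighter than OR, so this parses as genre = 'Sci-Fi' OR (genre = 'Horror' AND rating > 6.4)

Fix: Add parentheses around the OR so the AND applies to both alternatives

Corrected query:
SELECT id, genre, rating FROM movies WHERE (genre = 'Sci-Fi' OR genre = 'Horror') AND rating > 6.4

Result:
id | genre  | rating
---+--------+-------
1  | Horror | 9     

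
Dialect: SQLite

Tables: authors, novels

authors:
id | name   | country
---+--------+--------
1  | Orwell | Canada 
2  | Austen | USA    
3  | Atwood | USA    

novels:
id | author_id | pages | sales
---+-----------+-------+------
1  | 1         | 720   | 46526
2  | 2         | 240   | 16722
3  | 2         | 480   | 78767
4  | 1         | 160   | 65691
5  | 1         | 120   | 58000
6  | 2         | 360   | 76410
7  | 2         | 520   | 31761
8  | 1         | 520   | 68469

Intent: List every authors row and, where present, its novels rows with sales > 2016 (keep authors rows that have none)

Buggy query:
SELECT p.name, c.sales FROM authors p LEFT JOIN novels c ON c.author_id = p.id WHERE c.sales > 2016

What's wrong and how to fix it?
Bug: A WHERE condition on the right-hand table after LEFT JOIN drops unmatched parents

Fix: Move the right-table condition into the ON clause so unmatched parents are kept

Corrected query:
SELECT p.name, c.sales FROM authors p LEFT JOIN novels c ON c.author_id = p.id AND c.sales > 2016

Result:
name   | sales
-------+------
Orwell | 46526
Orwell | 58000
Orwell | 65691
Orwell | 68469
Austen | 16722
Austen | 31761
Austen | 76410
Austen | 78767
Atwood | NULL 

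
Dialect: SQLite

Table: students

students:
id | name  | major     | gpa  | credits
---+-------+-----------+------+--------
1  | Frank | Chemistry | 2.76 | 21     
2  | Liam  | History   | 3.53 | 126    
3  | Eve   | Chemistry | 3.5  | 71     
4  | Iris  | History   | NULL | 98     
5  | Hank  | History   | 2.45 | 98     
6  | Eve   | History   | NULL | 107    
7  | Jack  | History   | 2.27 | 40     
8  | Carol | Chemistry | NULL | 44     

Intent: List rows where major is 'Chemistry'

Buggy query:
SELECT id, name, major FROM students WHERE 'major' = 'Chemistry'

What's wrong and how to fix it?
Bug: Single quotes denote string literals in SQL; the column name is being compared as a constant string

Fix: Reference the column as major without single quotes

Corrected query:
SELECT id, name, major FROM students WHERE major = 'Chemistry'

Result:
id | name  | major    
---+-------+----------
1  | Frank | Chemistry
3  | Eve   | Chemistry
8  | Carol | Chemistry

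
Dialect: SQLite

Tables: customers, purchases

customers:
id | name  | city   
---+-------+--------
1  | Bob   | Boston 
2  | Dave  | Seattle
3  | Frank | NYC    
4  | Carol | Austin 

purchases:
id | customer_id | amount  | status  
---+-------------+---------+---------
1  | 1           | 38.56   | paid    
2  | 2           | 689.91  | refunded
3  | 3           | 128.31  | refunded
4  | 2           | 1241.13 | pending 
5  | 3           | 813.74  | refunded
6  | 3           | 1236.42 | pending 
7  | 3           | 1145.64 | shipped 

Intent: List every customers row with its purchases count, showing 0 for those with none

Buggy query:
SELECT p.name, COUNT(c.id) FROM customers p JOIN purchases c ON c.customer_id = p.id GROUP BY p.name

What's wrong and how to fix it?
Bug: INNER JOIN drops customers rows that have no matching purchases rows

Fix: Switch to LEFT JOIN to retain unmatched parent rows

Corrected query:
SELECT p.name, COUNT(c.id) FROM customers p LEFT JOIN purchases c ON c.customer_id = p.id GROUP BY p.name

Result:
name  | COUNT(c.id)
------+------------
Bob   | 1          
Carol | 0          
Dave  | 2          
Frank | 4          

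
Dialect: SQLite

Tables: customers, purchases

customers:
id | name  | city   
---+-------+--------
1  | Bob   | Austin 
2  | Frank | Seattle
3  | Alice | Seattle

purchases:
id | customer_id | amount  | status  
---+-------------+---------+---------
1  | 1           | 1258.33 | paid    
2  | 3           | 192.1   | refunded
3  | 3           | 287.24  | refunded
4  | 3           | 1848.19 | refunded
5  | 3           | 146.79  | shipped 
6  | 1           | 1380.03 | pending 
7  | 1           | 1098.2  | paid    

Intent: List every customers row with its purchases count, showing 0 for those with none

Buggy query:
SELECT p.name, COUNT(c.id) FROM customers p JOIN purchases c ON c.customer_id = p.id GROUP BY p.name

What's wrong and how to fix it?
Bug: INNER JOIN drops customers rows that have no matching purchases rows

Fix: Switch to LEFT JOIN to retain unmatched parent rows

Corrected query:
SELECT p.name, COUNT(c.id) FROM customers p LEFT JOIN purchases c ON c.customer_id = p.id GROUP BY p.name

Result:
name  | COUNT(c.id)
------+------------
Alice | 4          
Bob   | 3          
Frank | 0          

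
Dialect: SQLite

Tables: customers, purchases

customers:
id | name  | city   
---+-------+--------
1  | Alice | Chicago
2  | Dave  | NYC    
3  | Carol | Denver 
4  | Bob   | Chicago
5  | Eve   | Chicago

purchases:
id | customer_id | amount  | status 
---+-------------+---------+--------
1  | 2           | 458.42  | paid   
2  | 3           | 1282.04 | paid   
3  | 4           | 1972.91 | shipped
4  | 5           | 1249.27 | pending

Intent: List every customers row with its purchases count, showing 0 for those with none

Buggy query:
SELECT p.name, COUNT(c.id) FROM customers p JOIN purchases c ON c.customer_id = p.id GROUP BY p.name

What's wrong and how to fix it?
Bug: INNER JOIN drops customers rows that have no matching purchases rows

Fix: Use LEFT JOIN so parents without children still appear (COUNT(c.id) gives 0)

Corrected query:
SELECT p.name, COUNT(c.id) FROM customers p LEFT JOIN purchases c ON c.customer_id = p.id GROUP BY p.name

Result:
name  | COUNT(c.id)
------+------------
Alice | 0          
Bob   | 1          
Carol | 1          
Dave  | 1          
Eve   | 1          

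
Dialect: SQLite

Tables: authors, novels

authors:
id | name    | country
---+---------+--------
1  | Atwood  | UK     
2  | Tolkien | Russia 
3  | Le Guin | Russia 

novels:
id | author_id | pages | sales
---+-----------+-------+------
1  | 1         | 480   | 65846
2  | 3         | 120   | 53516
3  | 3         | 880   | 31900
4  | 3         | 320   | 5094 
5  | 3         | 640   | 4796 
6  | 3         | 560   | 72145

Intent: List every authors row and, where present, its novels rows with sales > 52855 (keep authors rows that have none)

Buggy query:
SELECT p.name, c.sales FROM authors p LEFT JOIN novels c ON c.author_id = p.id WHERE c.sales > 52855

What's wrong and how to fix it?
Bug: Filtering c.sales in WHERE discards the NULL rows produced by LEFT JOIN, turning it into an inner join

Fix: Put 'c.sales > 52855' in the JOIN's ON clause instead of WHERE

Corrected query:
SELECT p.name, c.sales FROM authors p LEFT JOIN novels c ON c.author_id = p.id AND c.sales > 52855

Result:
name    | sales
--------+------
Atwood  | 65846
Tolkien | NULL 
Le Guin | 53516
Le Guin | 72145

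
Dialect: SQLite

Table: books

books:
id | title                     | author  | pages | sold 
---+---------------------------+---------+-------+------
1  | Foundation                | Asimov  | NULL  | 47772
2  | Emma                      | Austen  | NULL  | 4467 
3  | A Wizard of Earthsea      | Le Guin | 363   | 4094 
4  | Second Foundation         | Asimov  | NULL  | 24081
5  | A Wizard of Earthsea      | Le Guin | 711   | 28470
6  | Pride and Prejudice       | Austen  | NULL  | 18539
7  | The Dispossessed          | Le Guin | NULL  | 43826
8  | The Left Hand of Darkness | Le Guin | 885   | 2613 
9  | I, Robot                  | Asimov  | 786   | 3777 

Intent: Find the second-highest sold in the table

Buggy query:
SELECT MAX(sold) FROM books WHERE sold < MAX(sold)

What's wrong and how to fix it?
Bug: MAX(sold) on the right of the comparison is an aggregate-in-WHERE error

Fix: Put the inner MAX in a scalar subquery

Corrected query:
SELECT MAX(sold) FROM books WHERE sold < (SELECT MAX(sold) FROM books)

Result:
MAX(sold)
---------
43826    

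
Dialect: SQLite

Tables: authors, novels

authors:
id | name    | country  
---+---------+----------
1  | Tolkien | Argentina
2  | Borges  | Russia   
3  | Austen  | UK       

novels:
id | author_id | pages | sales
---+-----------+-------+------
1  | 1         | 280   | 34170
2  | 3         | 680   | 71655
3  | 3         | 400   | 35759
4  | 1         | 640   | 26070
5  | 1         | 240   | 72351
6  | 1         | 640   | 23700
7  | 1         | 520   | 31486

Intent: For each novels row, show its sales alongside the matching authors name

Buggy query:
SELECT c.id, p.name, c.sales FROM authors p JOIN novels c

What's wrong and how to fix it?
Bug: JOIN with no ON clause produces a cartesian product; every novels row pairs with every authors row

Fix: Add ON c.author_id = p.id to the JOIN

Corrected query:
SELECT c.id, p.name, c.sales FROM authors p JOIN novels c ON c.author_id = p.id

Result:
id | name    | sales
---+---------+------
1  | Tolkien | 34170
2  | Austen  | 71655
3  | Austen  | 35759
4  | Tolkien | 26070
5  | Tolkien | 72351
6  | Tolkien | 23700
7  | Tolkien | 31486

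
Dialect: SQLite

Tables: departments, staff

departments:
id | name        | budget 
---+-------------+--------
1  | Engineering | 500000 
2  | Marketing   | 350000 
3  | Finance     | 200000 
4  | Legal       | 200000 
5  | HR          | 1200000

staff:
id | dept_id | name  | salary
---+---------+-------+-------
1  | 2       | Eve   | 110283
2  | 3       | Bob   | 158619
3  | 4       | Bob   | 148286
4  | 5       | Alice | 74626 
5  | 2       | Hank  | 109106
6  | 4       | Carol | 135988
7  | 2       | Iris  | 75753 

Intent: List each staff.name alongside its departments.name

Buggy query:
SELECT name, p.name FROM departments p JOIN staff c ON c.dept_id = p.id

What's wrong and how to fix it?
Bug: 'name' exists in both joined tables, so the database can't tell which one is meant

Fix: Prefix ambiguous columns with the table alias

Corrected query:
SELECT c.name, p.name FROM departments p JOIN staff c ON c.dept_id = p.id

Result:
name  | name     
------+----------
Eve   | Marketing
Bob   | Finance  
Bob   | Legal    
Alice | HR       
Hank  | Marketing
Carol | Legal    
Iris  | Marketing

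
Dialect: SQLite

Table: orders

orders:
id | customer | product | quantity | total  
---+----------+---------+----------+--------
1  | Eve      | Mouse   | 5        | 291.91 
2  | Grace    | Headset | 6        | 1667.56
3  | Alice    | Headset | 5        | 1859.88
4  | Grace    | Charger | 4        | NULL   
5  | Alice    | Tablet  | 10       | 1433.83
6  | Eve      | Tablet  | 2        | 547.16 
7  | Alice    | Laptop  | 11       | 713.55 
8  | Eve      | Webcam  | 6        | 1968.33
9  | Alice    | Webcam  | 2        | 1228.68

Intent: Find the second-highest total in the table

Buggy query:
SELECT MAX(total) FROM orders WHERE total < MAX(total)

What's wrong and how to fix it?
Bug: MAX(total) on the right of the comparison is an aggregate-in-WHERE error

Fix: Compute the overall MAX in a subquery, then take MAX of rows below it

Corrected query:
SELECT MAX(total) FROM orders WHERE total < (SELECT MAX(total) FROM orders)

Result:
MAX(total)
----------
1859.88   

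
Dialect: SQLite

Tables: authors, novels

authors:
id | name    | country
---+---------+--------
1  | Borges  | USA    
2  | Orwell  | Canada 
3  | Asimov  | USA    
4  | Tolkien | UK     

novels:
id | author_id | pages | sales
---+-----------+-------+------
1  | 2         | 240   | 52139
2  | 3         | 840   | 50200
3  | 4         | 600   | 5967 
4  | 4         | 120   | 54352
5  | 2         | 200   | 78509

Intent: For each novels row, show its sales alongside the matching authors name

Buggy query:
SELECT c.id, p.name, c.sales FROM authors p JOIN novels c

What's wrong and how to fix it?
Bug: Missing join condition: each novels row is matched to all authors rows instead of just its own

Fix: Add ON c.author_id = p.id to the JOIN

Corrected query:
SELECT c.id, p.name, c.sales FROM authors p JOIN novels c ON c.author_id = p.id

Result:
id | name    | sales
---+---------+------
1  | Orwell  | 52139
2  | Asimov  | 50200
3  | Tolkien | 5967 
4  | Tolkien | 54352
5  | Orwell  | 78509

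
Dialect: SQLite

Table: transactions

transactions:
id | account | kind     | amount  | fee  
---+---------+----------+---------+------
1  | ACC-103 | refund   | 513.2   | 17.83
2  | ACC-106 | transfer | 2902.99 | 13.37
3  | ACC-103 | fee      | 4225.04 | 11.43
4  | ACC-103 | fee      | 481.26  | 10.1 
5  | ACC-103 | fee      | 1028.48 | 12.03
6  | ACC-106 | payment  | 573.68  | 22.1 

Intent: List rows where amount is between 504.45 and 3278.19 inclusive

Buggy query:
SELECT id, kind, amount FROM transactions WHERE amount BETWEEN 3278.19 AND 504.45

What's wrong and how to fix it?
Bug: The bounds are reversed; BETWEEN a AND b requires a <= b to match anything

Fix: Write BETWEEN 504.45 AND 3278.19

Corrected query:
SELECT id, kind, amount FROM transactions WHERE amount BETWEEN 504.45 AND 3278.19

Result:
id | kind     | amount 
---+----------+--------
1  | refund   | 513.2  
2  | transfer | 2902.99
5  | fee      | 1028.48
6  | payment  | 573.68 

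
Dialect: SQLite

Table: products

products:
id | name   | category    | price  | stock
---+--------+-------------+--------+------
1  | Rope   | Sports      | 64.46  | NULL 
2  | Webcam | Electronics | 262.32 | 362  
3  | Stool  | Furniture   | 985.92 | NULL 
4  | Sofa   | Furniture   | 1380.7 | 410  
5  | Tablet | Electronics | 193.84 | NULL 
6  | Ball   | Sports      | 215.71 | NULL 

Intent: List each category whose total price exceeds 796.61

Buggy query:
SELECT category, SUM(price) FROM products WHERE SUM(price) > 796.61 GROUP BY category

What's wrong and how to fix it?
Bug: WHERE runs before GROUP BY, so aggregates aren't available there

Fix: Move the aggregate condition to a HAVING clause

Corrected query:
SELECT category, SUM(price) FROM products GROUP BY category HAVING SUM(price) > 796.61

Result:
category  | SUM(price)
----------+-----------
Furniture | 2366.62   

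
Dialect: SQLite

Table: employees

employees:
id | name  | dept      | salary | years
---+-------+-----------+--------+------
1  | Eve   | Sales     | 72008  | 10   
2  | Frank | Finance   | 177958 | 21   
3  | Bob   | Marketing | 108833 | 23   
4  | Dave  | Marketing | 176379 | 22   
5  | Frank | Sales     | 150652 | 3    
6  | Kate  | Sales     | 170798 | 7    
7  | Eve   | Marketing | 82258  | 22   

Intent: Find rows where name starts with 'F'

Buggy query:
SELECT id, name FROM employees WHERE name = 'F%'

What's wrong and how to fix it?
Bug: '=' compares the literal string including the % character; pattern matching needs LIKE

Fix: Use LIKE for wildcard pattern matching

Corrected query:
SELECT id, name FROM employees WHERE name LIKE 'F%'

Result:
id | name 
---+------
2  | Frank
5  | Frank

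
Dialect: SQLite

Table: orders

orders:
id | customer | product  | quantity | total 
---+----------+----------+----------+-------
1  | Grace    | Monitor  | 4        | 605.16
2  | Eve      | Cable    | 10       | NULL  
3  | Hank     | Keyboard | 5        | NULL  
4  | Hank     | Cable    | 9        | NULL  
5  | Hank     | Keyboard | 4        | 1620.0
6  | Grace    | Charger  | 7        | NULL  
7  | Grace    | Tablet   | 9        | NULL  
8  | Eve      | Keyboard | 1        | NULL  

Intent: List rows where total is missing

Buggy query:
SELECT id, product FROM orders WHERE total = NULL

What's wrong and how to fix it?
Bug: Comparing to NULL with '=' never matches; NULL = NULL is unknown, not true

Fix: Use IS NULL to test for NULL

Corrected query:
SELECT id, product FROM orders WHERE total IS NULL

Result:
id | product 
---+---------
2  | Cable   
3  | Keyboard
4  | Cable   
6  | Charger 
7  | Tablet  
8  | Keyboard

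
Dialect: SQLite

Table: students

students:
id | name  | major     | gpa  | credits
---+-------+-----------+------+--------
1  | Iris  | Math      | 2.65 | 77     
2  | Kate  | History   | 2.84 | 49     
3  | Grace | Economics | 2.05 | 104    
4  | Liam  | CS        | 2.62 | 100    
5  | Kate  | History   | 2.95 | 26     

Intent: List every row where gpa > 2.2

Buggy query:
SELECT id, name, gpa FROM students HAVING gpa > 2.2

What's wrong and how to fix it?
Bug: HAVING filters the output of aggregation, but this query has no GROUP BY and no aggregate functions, so SQLite rejects it (HAVING clause on a non-aggregate query); the condition here is per row

Fix: Replace HAVING with WHERE since the condition applies to individual rows

Corrected query:
SELECT id, name, gpa FROM students WHERE gpa > 2.2

Result:
id | name | gpa 
---+------+-----
1  | Iris | 2.65
2  | Kate | 2.84
4  | Liam | 2.62
5  | Kate | 2.95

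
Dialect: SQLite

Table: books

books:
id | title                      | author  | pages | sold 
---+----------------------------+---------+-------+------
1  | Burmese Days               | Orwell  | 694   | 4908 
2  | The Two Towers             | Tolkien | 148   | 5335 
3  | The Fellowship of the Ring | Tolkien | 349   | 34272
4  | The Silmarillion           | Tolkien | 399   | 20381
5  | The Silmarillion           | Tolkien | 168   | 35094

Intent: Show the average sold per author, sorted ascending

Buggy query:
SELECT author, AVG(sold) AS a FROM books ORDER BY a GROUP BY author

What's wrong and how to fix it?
Bug: GROUP BY must precede ORDER BY

Fix: Move ORDER BY to the end, after GROUP BY

Corrected query:
SELECT author, AVG(sold) AS a FROM books GROUP BY author ORDER BY a

Result:
author  | a      
--------+--------
Orwell  | 4908   
Tolkien | 23770.5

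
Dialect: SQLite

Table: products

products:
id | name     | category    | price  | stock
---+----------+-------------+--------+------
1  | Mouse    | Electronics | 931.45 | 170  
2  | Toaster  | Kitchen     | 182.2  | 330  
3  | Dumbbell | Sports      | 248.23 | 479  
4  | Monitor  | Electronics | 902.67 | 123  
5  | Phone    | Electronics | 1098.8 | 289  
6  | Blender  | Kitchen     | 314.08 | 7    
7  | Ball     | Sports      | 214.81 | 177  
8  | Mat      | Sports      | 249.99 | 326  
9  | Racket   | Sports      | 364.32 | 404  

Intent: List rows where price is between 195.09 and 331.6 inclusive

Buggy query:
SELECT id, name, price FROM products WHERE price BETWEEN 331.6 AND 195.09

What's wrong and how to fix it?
Bug: The bounds are reversed; BETWEEN a AND b requires a <= b to match anything

Fix: Write BETWEEN 195.09 AND 331.6

Corrected query:
SELECT id, name, price FROM products WHERE price BETWEEN 195.09 AND 331.6

Result:
id | name     | price 
---+----------+-------
3  | Dumbbell | 248.23
6  | Blender  | 314.08
7  | Ball     | 214.81
8  | Mat      | 249.99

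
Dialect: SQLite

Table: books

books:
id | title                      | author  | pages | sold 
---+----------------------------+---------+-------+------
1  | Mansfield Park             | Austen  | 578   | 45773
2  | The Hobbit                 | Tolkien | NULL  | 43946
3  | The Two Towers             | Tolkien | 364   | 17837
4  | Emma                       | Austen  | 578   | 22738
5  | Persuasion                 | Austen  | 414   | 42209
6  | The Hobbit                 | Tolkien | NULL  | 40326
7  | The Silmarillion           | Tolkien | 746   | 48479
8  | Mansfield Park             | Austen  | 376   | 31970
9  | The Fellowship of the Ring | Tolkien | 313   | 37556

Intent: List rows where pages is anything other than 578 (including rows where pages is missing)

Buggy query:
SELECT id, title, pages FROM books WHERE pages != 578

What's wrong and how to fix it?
Bug: 'pages != 578' is unknown when pages is NULL, so NULL rows are silently excluded

Fix: Add an explicit OR pages IS NULL to include the missing-value rows

Corrected query:
SELECT id, title, pages FROM books WHERE pages != 578 OR pages IS NULL

Result:
id | title                      | pages
---+----------------------------+------
2  | The Hobbit                 | NULL 
3  | The Two Towers             | 364  
5  | Persuasion                 | 414  
6  | The Hobbit                 | NULL 
7  | The Silmarillion           | 746  
8  | Mansfield Park             | 376  
9  | The Fellowship of the Ring | 313  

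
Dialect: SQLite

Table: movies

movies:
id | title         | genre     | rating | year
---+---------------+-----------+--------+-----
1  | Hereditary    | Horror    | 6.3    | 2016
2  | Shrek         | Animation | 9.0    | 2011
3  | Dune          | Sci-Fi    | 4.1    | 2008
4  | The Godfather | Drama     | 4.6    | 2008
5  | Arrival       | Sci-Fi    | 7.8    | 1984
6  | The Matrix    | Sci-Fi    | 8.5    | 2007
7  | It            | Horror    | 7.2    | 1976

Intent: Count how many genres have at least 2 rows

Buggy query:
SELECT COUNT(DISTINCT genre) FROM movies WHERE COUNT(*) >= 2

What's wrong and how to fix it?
Bug: COUNT(*) cannot appear in WHERE; the per-group count doesn't exist yet

Fix: Use a subquery that GROUPs and filters with HAVING, then count its rows

Corrected query:
SELECT COUNT(*) FROM (SELECT genre FROM movies GROUP BY genre HAVING COUNT(*) >= 2)

Result:
COUNT(*)
--------
2       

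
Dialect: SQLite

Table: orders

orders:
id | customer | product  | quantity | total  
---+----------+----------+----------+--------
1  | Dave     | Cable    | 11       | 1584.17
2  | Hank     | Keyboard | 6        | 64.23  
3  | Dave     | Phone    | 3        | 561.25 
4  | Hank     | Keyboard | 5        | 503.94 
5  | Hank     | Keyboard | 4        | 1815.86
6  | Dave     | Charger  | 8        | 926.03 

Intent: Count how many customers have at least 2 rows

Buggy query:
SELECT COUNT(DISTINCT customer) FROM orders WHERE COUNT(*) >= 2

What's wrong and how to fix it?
Bug: COUNT(*) cannot appear in WHERE; the per-group count doesn't exist yet

Fix: Use a subquery that GROUPs and filters with HAVING, then count its rows

Corrected query:
SELECT COUNT(*) FROM (SELECT customer FROM orders GROUP BY customer HAVING COUNT(*) >= 2)

Result:
COUNT(*)
--------
2       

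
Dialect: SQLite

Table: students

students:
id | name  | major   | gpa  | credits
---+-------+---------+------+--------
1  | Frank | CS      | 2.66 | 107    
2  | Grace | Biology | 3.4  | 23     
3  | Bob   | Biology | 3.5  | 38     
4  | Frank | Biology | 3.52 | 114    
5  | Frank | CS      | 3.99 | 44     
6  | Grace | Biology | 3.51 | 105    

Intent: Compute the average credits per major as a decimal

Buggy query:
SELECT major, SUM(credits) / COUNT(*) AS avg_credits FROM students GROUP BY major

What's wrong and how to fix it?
Bug: SUM(credits) and COUNT(*) are both integers; the division truncates the fractional part

Fix: Multiply by 1.0 (or CAST to REAL) to force floating-point division

Corrected query:
SELECT major, SUM(credits) * 1.0 / COUNT(*) AS avg_credits FROM students GROUP BY major

Result:
major   | avg_credits
--------+------------
Biology | 70         
CS      | 75.5       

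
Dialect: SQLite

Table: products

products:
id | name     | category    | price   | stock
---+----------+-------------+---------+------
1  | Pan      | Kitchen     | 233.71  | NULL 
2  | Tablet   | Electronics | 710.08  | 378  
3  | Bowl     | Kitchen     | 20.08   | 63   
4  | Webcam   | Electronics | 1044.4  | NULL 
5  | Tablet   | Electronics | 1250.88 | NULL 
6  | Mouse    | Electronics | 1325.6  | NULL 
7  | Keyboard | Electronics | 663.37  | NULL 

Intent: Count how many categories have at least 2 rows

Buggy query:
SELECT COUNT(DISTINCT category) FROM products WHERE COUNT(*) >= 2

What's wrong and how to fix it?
Bug: COUNT(*) cannot appear in WHERE; the per-group count doesn't exist yet

Fix: Use a subquery that GROUPs and filters with HAVING, then count its rows

Corrected query:
SELECT COUNT(*) FROM (SELECT category FROM products GROUP BY category HAVING COUNT(*) >= 2)

Result:
COUNT(*)
--------
2       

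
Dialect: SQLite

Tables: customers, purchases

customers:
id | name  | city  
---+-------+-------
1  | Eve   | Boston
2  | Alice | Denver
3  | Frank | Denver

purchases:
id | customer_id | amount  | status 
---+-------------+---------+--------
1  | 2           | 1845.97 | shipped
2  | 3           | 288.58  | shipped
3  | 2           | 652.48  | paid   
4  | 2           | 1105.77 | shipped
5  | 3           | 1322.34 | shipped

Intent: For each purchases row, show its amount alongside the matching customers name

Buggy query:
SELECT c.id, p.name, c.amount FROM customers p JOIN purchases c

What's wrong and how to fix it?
Bug: Missing join condition: each purchases row is matched to all customers rows instead of just its own

Fix: Specify the join condition linking the foreign key to the parent id

Corrected query:
SELECT c.id, p.name, c.amount FROM customers p JOIN purchases c ON c.customer_id = p.id

Result:
id | name  | amount 
---+-------+--------
1  | Alice | 1845.97
2  | Frank | 288.58 
3  | Alice | 652.48 
4  | Alice | 1105.77
5  | Frank | 1322.34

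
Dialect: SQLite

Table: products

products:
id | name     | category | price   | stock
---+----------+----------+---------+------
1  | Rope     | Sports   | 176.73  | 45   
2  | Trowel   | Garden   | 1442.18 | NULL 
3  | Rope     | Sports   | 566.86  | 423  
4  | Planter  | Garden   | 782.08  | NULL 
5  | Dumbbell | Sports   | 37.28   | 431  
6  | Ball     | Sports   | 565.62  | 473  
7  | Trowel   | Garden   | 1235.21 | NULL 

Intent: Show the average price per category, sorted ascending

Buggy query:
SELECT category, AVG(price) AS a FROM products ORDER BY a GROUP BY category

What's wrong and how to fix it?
Bug: ORDER BY appears before GROUP BY; SQL clause order requires GROUP BY first

Fix: Move ORDER BY to the end, after GROUP BY

Corrected query:
SELECT category, AVG(price) AS a FROM products GROUP BY category ORDER BY a

Result:
category | a          
---------+------------
Sports   | 336.6225   
Garden   | 1153.156667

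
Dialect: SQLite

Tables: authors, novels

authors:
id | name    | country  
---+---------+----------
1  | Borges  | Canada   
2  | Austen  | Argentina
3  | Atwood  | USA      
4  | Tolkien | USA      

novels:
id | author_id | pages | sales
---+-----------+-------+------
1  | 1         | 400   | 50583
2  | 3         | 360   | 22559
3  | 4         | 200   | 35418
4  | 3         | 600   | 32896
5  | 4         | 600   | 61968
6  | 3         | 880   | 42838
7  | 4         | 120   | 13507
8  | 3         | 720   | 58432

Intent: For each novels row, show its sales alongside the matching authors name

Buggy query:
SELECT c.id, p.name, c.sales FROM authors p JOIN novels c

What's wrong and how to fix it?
Bug: JOIN with no ON clause produces a cartesian product; every novels row pairs with every authors row

Fix: Specify the join condition linking the foreign key to the parent id

Corrected query:
SELECT c.id, p.name, c.sales FROM authors p JOIN novels c ON c.author_id = p.id

Result:
id | name    | sales
---+---------+------
1  | Borges  | 50583
2  | Atwood  | 22559
3  | Tolkien | 35418
4  | Atwood  | 32896
5  | Tolkien | 61968
6  | Atwood  | 42838
7  | Tolkien | 13507
8  | Atwood  | 58432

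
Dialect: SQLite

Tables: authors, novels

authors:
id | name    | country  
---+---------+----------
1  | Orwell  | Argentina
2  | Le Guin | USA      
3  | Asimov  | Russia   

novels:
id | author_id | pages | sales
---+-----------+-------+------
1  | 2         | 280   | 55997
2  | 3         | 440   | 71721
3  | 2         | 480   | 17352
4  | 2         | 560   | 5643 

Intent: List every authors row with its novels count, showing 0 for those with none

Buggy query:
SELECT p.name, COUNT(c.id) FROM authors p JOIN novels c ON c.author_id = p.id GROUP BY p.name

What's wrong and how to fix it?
Bug: An inner join excludes parents with zero children

Fix: Switch to LEFT JOIN to retain unmatched parent rows

Corrected query:
SELECT p.name, COUNT(c.id) FROM authors p LEFT JOIN novels c ON c.author_id = p.id GROUP BY p.name

Result:
name    | COUNT(c.id)
--------+------------
Asimov  | 1          
Le Guin | 3          
Orwell  | 0          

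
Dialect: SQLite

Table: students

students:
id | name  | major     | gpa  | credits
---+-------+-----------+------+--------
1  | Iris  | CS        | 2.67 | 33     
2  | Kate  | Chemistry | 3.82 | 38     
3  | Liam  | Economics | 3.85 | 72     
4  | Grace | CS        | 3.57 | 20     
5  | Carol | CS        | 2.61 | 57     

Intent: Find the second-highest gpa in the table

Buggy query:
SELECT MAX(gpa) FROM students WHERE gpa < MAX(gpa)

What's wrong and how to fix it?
Bug: The inner MAX is an aggregate inside WHERE, which is not allowed

Fix: Compute the overall MAX in a subquery, then take MAX of rows below it

Corrected query:
SELECT MAX(gpa) FROM students WHERE gpa < (SELECT MAX(gpa) FROM students)

Result:
MAX(gpa)
--------
3.82    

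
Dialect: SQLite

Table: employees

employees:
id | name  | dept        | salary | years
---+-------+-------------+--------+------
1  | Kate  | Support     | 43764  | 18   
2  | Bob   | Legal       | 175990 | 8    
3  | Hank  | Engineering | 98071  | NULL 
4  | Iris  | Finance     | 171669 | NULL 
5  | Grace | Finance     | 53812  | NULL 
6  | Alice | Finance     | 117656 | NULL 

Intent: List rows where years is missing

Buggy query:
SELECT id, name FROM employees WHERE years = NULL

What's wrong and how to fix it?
Bug: Comparing to NULL with '=' never matches; NULL = NULL is unknown, not true

Fix: Use IS NULL to test for NULL

Corrected query:
SELECT id, name FROM employees WHERE years IS NULL

Result:
id | name 
---+------
3  | Hank 
4  | Iris 
5  | Grace
6  | Alice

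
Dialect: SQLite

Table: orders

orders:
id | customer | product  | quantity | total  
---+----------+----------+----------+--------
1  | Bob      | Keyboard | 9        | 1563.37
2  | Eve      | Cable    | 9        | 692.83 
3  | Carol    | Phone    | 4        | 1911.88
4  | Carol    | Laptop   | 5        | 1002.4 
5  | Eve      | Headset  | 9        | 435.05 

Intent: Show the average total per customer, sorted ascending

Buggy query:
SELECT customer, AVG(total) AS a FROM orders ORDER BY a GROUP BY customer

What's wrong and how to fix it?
Bug: GROUP BY must precede ORDER BY

Fix: Move ORDER BY to the end, after GROUP BY

Corrected query:
SELECT customer, AVG(total) AS a FROM orders GROUP BY customer ORDER BY a

Result:
customer | a      
---------+--------
Eve      | 563.94 
Carol    | 1457.14
Bob      | 1563.37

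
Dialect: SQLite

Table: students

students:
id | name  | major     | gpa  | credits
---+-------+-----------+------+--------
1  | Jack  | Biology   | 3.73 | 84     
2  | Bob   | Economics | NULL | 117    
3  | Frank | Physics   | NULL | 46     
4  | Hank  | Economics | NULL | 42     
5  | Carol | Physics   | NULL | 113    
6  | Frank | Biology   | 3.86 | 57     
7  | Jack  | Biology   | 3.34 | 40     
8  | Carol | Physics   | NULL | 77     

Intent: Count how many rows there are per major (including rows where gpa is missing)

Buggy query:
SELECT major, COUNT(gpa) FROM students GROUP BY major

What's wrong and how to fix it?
Bug: COUNT(gpa) skips NULLs, so groups with missing gpa are undercounted

Fix: Use COUNT(*) to count all rows regardless of NULL

Corrected query:
SELECT major, COUNT(*) FROM students GROUP BY major

Result:
major     | COUNT(*)
----------+---------
Biology   | 3       
Economics | 2       
Physics   | 3       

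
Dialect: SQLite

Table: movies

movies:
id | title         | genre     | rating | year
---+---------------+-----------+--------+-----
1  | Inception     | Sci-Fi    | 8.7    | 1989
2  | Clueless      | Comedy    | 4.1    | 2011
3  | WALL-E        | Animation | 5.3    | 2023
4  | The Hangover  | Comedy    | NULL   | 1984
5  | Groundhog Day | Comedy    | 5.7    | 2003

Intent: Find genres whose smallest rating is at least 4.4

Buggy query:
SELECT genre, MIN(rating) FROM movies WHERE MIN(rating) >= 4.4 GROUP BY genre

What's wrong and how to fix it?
Bug: Aggregates like MIN are computed per group after WHERE runs

Fix: Replace WHERE with HAVING after the GROUP BY

Corrected query:
SELECT genre, MIN(rating) FROM movies GROUP BY genre HAVING MIN(rating) >= 4.4

Result:
genre     | MIN(rating)
----------+------------
Animation | 5.3        
Sci-Fi    | 8.7        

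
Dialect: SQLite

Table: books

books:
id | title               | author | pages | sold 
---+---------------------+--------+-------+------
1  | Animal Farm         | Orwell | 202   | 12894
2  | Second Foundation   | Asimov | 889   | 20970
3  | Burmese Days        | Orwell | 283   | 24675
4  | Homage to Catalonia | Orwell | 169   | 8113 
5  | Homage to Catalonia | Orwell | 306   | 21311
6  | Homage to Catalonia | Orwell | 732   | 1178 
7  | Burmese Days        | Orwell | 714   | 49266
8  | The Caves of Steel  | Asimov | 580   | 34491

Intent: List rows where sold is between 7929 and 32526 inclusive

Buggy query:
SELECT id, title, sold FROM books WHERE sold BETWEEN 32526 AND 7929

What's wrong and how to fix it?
Bug: BETWEEN expects the lower bound first; with 32526 AND 7929 the range is empty

Fix: Write BETWEEN 7929 AND 32526

Corrected query:
SELECT id, title, sold FROM books WHERE sold BETWEEN 7929 AND 32526

Result:
id | title               | sold 
---+---------------------+------
1  | Animal Farm         | 12894
2  | Second Foundation   | 20970
3  | Burmese Days        | 24675
4  | Homage to Catalonia | 8113 
5  | Homage to Catalonia | 21311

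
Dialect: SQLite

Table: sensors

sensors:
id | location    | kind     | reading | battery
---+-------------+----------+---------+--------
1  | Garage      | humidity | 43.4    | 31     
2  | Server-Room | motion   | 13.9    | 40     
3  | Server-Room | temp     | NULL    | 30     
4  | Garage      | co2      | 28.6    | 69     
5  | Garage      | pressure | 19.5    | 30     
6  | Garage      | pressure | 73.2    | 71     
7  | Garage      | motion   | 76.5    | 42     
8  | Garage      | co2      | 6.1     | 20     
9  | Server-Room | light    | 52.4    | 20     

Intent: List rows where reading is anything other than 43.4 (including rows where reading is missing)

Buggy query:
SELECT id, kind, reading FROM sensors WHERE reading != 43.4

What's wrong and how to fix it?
Bug: 'reading != 43.4' is unknown when reading is NULL, so NULL rows are silently excluded

Fix: Handle NULL separately with IS NULL alongside the inequality

Corrected query:
SELECT id, kind, reading FROM sensors WHERE reading != 43.4 OR reading IS NULL

Result:
id | kind     | reading
---+----------+--------
2  | motion   | 13.9   
3  | temp     | NULL   
4  | co2      | 28.6   
5  | pressure | 19.5   
6  | pressure | 73.2   
7  | motion   | 76.5   
8  | co2      | 6.1    
9  | light    | 52.4   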